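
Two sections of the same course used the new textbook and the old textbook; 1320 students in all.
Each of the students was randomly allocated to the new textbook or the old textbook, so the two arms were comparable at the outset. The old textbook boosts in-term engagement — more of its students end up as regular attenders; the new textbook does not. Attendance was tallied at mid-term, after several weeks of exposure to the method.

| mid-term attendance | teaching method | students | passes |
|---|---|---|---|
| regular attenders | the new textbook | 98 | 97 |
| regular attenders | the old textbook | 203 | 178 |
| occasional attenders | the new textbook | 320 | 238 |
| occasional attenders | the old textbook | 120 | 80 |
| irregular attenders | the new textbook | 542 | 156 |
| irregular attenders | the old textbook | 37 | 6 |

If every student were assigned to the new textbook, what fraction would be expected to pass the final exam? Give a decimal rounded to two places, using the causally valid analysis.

0.51

Mid-term attendance lies on the pathway teaching method → mid-term attendance → outcome, so adjusting for it blocks the indirect effect. For the total causal effect of teaching method, use the unadjusted pooled rates.
So P(outcome | do(the new textbook)) is just the pooled rate for the new textbook: 491/960 = 0.511.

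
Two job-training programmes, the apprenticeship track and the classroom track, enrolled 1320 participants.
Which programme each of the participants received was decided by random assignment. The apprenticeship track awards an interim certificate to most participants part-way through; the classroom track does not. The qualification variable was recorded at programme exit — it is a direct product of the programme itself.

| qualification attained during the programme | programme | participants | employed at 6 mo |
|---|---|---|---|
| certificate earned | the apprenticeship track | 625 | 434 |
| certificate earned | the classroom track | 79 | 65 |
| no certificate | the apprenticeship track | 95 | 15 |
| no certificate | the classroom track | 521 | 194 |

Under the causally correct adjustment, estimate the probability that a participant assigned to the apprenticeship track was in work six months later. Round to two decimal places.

0.62

Qualification attained during the programme is recorded after the programme and is itself shifted by it — it sits on the causal path from programme to outcome. Conditioning on a mediator would strip out part of the effect we want; the pooled comparison gives the total causal effect.
So P(outcome | do(the apprenticeship track)) is just the pooled rate for the apprenticeship track: 449/720 = 0.624.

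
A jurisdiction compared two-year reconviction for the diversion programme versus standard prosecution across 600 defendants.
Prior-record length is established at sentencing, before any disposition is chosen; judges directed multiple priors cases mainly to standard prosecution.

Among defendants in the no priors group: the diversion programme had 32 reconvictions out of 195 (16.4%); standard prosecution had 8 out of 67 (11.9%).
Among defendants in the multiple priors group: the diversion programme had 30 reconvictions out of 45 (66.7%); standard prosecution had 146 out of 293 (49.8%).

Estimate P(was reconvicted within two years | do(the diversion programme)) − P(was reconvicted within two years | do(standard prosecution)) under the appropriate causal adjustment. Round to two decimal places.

+0.11

standard prosecution is lower inside every prior-record length stratum but the diversion programme is lower in aggregate. Whether to stratify depends on how prior-record length relates to the disposition.
Here prior-record length is a common cause — it drives both which disposition a case falls under and the outcome. The crude comparison mixes populations; the stratum-specific rates are the causally relevant ones.
Adjusting over the population distribution of prior-record length: 0.437·(0.164−0.119) + 0.563·(0.667−0.498) = +0.114.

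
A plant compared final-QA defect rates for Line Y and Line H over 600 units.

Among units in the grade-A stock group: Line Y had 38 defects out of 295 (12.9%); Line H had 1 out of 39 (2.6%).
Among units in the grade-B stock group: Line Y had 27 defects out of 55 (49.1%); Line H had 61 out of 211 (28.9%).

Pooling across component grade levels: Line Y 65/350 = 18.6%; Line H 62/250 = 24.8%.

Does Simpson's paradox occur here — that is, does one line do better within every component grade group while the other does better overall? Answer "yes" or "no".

yes

Within each component grade level (grade-A stock 12.9% vs 2.6%; grade-B stock 49.1% vs 28.9%), Line H has the lower rate every time. Pooled: 18.6% vs 24.8% — Line Y has the lower rate overall. The two comparisons disagree.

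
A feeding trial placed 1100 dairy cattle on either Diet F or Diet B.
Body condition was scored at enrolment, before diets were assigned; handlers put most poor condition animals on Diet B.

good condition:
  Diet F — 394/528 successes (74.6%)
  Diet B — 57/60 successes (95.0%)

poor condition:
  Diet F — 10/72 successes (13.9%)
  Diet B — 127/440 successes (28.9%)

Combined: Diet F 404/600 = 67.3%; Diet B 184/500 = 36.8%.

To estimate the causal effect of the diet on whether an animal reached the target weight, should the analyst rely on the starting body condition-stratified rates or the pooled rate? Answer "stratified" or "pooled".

Nothing the diet does changes starting body condition; the imbalance is an allocation artefact. With starting body condition also predicting the outcome, the pooled figure is confounded, and the within-stratum comparison is the causal one.
Within each level — good condition: 74.6% vs 95.0%; poor condition: 13.9% vs 28.9% — Diet B is higher every time.

stratified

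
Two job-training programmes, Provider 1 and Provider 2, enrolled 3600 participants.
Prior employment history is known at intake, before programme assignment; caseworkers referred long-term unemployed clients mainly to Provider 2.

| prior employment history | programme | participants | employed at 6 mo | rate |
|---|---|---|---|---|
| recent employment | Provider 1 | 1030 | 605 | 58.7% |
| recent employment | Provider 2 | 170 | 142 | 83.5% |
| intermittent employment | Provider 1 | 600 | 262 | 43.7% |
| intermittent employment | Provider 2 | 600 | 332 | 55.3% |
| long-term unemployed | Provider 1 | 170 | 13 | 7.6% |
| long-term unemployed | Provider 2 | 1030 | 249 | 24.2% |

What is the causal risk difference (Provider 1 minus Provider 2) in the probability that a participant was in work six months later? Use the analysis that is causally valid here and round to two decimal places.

Provider 2 is higher inside every prior employment history stratum but Provider 1 is higher in aggregate. Whether to stratify depends on how prior employment history relates to the programme.
Since prior employment history is a pre-existing factor (not a product of the programme) and it affects the outcome on its own, it is a confounder. The stratified rates, not the pooled rate, identify the causal effect.
Adjusting over the population distribution of prior employment history: 0.333·(0.587−0.835) + 0.333·(0.437−0.553) + 0.333·(0.076−0.242) = -0.177.

-0.18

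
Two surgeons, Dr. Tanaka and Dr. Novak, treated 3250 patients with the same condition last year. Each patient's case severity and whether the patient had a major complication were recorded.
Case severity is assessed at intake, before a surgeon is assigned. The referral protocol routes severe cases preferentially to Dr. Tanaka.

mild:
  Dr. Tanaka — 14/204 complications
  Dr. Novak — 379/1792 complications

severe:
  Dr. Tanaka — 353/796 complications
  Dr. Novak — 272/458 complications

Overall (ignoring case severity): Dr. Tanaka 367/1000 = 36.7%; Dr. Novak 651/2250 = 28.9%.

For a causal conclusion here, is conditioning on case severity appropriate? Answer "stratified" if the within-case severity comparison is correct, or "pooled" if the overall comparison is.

stratified

Case severity satisfies the back-door criterion: it is not a descendant of the surgeon, and it blocks the spurious path from surgeon to outcome. Adjusting for it (i.e., using the within-case severity rates) gives the causal effect.
Within each level — mild: 6.9% vs 21.1%; severe: 44.3% vs 59.4% — Dr. Tanaka is lower every time.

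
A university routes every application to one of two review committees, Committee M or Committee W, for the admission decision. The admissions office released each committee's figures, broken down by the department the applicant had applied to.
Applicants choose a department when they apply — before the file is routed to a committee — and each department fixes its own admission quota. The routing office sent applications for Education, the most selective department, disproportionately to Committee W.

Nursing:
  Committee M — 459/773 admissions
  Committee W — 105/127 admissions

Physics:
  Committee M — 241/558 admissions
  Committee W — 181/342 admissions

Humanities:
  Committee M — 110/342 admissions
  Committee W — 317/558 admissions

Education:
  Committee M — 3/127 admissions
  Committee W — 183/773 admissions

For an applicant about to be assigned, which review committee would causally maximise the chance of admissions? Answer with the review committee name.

Committee W is higher inside every department stratum but Committee M is higher in aggregate. Whether to stratify depends on how department relates to the review committee.
Here department is a common cause — it drives both which review committee a case falls under and the outcome. The crude comparison mixes populations; the stratum-specific rates are the causally relevant ones.
Within each level — Nursing: 59.4% vs 82.7%; Physics: 43.2% vs 52.9%; Humanities: 32.2% vs 56.8%; Education: 2.4% vs 23.7% — Committee W is higher every time.

Committee W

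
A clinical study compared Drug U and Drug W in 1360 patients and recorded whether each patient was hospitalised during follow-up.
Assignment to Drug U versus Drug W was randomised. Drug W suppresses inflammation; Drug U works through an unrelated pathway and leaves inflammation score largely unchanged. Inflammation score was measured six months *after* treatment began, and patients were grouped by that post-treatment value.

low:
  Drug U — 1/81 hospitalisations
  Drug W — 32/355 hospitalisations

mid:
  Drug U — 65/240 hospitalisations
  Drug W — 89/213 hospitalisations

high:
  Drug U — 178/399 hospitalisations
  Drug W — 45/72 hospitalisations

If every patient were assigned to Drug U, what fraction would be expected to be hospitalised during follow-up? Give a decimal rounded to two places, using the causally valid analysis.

0.34

Inflammation score here is a post-treatment variable shaped by the drug; conditioning on it would introduce bias rather than remove it. The overall comparison is the causal one.
So P(outcome | do(Drug U)) is just the pooled rate for Drug U: 244/720 = 0.339.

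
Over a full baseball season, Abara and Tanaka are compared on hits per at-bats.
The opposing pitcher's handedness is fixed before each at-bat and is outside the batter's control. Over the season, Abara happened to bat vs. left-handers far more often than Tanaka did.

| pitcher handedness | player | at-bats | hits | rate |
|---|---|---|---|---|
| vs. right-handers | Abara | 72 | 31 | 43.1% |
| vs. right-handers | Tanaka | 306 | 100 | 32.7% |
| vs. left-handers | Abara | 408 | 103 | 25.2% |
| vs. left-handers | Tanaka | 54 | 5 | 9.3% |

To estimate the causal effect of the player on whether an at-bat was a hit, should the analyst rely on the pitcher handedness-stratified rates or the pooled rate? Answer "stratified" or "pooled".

stratified

Nothing the player does changes pitcher handedness; the imbalance is an allocation artefact. With pitcher handedness also predicting the outcome, the pooled figure is confounded, and the within-stratum comparison is the causal one.
Within each level — vs. right-handers: 43.1% vs 32.7%; vs. left-handers: 25.2% vs 9.3% — Abara is higher every time.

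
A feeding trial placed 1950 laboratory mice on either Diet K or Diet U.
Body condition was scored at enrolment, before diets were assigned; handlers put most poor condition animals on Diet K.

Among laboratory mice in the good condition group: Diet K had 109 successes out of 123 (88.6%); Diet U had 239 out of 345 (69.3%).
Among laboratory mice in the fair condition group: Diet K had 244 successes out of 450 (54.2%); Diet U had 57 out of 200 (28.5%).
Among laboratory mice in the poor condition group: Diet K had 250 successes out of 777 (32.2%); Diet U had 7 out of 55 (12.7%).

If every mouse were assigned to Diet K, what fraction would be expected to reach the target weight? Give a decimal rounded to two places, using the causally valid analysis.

Here starting body condition is a common cause — it drives both which diet a case falls under and the outcome. The crude comparison mixes populations; the stratum-specific rates are the causally relevant ones.
Standardising Diet K to the population starting body condition mix: 0.240·109/123 + 0.333·244/450 + 0.427·250/777 = 0.531.

0.53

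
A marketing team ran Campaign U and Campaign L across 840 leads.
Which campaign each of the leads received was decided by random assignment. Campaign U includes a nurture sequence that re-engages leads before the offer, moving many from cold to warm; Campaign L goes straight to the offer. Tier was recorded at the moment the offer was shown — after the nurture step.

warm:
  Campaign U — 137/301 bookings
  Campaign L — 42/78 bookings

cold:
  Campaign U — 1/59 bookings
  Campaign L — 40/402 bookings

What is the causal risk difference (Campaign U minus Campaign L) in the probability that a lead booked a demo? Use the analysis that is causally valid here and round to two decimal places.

+0.21

Campaign L is higher inside every engagement tier stratum but Campaign U is higher in aggregate. Whether to stratify depends on how engagement tier relates to the campaign.
Engagement tier is recorded after the campaign and is itself shifted by it — it sits on the causal path from campaign to outcome. Conditioning on a mediator would strip out part of the effect we want; the pooled comparison gives the total causal effect.
The causal difference is the pooled difference: 0.383 − 0.171 = +0.212.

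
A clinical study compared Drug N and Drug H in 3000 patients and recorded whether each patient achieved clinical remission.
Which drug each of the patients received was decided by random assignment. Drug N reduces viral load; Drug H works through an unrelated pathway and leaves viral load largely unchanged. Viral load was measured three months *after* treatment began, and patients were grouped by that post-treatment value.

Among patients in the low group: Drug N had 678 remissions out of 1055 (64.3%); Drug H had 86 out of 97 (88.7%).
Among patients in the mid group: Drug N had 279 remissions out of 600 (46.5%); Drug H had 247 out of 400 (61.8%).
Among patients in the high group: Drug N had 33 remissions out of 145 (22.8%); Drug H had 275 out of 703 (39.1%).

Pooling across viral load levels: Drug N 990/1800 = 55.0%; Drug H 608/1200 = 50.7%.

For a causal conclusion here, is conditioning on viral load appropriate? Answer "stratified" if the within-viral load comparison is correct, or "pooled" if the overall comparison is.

Drug H is higher inside every viral load stratum but Drug N is higher in aggregate. Whether to stratify depends on how viral load relates to the drug.
Because the drug influences viral load, viral load is a post-treatment mediator, not a confounder. Stratifying on it would bias the estimate; the causal effect is the crude pooled difference.
Pooled: Drug N 55.0% vs Drug H 50.7%; Drug N is higher overall.

pooled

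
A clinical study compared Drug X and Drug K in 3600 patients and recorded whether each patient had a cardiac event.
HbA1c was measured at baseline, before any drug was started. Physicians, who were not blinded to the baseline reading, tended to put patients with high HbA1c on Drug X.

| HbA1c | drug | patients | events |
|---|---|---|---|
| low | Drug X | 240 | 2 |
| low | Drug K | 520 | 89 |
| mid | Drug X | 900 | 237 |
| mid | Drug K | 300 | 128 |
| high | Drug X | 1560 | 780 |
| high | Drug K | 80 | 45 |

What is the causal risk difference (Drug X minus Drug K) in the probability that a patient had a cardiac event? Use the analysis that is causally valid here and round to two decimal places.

-0.12

The HbA1c-specific comparison favours Drug X throughout, but the pooled figures favour Drug K. The question is whether to condition on HbA1c.
HbA1c satisfies the back-door criterion: it is not a descendant of the drug, and it blocks the spurious path from drug to outcome. Adjusting for it (i.e., using the within-HbA1c rates) gives the causal effect.
Adjusting over the population distribution of HbA1c: 0.211·(0.008−0.171) + 0.333·(0.263−0.427) + 0.456·(0.500−0.562) = -0.117.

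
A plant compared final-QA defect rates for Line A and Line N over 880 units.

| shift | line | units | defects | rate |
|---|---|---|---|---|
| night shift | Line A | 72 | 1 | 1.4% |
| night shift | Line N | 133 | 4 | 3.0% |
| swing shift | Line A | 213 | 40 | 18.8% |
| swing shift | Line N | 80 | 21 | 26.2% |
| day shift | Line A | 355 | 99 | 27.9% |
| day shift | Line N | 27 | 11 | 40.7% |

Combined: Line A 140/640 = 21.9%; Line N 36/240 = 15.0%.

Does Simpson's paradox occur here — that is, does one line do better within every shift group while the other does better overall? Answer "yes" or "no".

yes

Within each shift level (night shift 1.4% vs 3.0%; swing shift 18.8% vs 26.2%; day shift 27.9% vs 40.7%), Line A has the lower rate every time. Pooled: 21.9% vs 15.0% — Line N has the lower rate overall. The two comparisons disagree.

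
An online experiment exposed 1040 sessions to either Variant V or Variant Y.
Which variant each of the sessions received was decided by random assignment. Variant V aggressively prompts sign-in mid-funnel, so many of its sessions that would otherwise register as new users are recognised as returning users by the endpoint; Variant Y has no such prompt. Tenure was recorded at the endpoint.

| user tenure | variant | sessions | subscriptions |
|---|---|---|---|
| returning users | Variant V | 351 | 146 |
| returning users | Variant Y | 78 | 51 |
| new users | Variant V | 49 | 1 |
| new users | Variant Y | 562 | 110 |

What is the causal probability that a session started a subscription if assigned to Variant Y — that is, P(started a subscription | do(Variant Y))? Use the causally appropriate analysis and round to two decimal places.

Stratifying would compare variants among sessions the variants themselves sorted into user tenure groups — a form of selection on an intermediate. The unconditioned pooled rates give the total causal effect.
So P(outcome | do(Variant Y)) is just the pooled rate for Variant Y: 161/640 = 0.252.

0.25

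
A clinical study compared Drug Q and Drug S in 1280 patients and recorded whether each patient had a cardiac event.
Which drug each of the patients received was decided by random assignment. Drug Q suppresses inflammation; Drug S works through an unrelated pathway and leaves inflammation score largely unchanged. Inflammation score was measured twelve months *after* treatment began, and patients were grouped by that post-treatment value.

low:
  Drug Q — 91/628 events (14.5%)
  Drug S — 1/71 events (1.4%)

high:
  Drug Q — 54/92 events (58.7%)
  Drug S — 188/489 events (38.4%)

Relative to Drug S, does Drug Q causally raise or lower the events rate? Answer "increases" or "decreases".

Inflammation score lies on the pathway drug → inflammation score → outcome, so adjusting for it blocks the indirect effect. For the total causal effect of drug, use the unadjusted pooled rates.
Pooled: Drug Q 20.1% vs Drug S 33.8%; Drug Q is lower overall.

decreases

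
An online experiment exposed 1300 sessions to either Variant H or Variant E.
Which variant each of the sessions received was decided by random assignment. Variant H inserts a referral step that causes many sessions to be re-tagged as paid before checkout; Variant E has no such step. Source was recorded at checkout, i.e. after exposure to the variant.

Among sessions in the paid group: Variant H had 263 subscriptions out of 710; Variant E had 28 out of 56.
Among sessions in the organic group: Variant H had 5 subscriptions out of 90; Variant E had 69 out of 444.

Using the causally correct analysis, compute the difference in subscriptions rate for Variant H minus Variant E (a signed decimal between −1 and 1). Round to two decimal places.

The stratified and pooled comparisons disagree (Variant E wins within each traffic source; Variant H wins overall), so the answer turns on the causal role of traffic source.
Stratifying would compare variants among sessions the variants themselves sorted into traffic source groups — a form of selection on an intermediate. The unconditioned pooled rates give the total causal effect.
The causal difference is the pooled difference: 0.335 − 0.194 = +0.141.

+0.14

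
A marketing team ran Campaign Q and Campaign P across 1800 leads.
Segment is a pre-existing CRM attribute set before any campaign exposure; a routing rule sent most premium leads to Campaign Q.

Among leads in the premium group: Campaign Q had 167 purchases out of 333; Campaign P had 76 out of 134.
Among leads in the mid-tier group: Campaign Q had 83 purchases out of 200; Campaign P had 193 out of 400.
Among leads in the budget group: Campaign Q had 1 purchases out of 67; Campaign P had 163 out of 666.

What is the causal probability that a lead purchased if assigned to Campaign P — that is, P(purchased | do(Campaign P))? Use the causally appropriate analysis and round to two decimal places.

0.41

The imbalance in customer segment arose from how leads were allocated, not from anything the campaign did; and customer segment independently affects the outcome. The pooled gap is confounded — condition on customer segment.
Standardising Campaign P to the population customer segment mix: 0.259·76/134 + 0.333·193/400 + 0.407·163/666 = 0.408.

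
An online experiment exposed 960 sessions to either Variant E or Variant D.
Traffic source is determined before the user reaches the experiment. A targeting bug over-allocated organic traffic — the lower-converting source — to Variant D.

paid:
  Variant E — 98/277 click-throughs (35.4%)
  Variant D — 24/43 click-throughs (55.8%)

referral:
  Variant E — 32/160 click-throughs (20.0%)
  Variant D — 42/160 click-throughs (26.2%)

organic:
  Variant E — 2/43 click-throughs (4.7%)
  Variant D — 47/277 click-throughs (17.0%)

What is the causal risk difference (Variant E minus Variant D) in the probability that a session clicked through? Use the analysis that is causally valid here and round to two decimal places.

The stratified and pooled comparisons disagree (Variant D wins within each traffic source; Variant E wins overall), so the answer turns on the causal role of traffic source.
Traffic source satisfies the back-door criterion: it is not a descendant of the variant, and it blocks the spurious path from variant to outcome. Adjusting for it (i.e., using the within-traffic source rates) gives the causal effect.
Adjusting over the population distribution of traffic source: 0.333·(0.354−0.558) + 0.333·(0.200−0.263) + 0.333·(0.047−0.170) = -0.130.

-0.13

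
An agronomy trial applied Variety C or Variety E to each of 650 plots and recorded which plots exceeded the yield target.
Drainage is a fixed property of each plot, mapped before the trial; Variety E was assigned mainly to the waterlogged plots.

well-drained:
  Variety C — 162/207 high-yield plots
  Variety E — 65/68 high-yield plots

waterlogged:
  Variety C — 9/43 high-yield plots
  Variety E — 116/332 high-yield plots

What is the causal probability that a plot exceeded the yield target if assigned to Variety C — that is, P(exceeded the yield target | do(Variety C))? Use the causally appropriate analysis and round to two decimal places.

0.45

Variety E is higher inside every field drainage stratum but Variety C is higher in aggregate. Whether to stratify depends on how field drainage relates to the variety.
Here field drainage is a common cause — it drives both which variety a case falls under and the outcome. The crude comparison mixes populations; the stratum-specific rates are the causally relevant ones.
Standardising Variety C to the population field drainage mix: 0.423·162/207 + 0.577·9/43 = 0.452.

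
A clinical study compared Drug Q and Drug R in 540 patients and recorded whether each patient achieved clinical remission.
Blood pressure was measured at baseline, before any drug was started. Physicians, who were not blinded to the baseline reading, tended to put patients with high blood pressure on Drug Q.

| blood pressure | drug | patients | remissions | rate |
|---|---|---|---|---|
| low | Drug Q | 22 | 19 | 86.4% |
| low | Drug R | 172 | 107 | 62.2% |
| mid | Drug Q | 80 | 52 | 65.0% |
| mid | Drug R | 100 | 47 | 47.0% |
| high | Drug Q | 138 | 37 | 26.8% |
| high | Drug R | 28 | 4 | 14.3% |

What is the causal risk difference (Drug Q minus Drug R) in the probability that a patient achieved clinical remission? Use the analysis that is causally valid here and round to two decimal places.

+0.19

The stratified and pooled comparisons disagree (Drug Q wins within each blood pressure; Drug R wins overall), so the answer turns on the causal role of blood pressure.
Blood pressure satisfies the back-door criterion: it is not a descendant of the drug, and it blocks the spurious path from drug to outcome. Adjusting for it (i.e., using the within-blood pressure rates) gives the causal effect.
Adjusting over the population distribution of blood pressure: 0.359·(0.864−0.622) + 0.333·(0.650−0.470) + 0.307·(0.268−0.143) = +0.185.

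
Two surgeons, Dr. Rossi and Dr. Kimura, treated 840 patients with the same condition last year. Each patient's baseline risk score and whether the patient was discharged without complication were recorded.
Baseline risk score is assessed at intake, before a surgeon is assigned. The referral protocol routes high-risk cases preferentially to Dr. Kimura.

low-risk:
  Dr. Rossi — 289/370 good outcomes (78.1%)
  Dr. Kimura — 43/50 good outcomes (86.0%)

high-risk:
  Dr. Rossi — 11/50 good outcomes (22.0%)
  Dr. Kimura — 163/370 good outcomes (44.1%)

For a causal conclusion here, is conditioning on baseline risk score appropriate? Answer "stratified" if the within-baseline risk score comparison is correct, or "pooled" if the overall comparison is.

Nothing the surgeon does changes baseline risk score; the imbalance is an allocation artefact. With baseline risk score also predicting the outcome, the pooled figure is confounded, and the within-stratum comparison is the causal one.
Within each level — low-risk: 78.1% vs 86.0%; high-risk: 22.0% vs 44.1% — Dr. Kimura is higher every time.

stratified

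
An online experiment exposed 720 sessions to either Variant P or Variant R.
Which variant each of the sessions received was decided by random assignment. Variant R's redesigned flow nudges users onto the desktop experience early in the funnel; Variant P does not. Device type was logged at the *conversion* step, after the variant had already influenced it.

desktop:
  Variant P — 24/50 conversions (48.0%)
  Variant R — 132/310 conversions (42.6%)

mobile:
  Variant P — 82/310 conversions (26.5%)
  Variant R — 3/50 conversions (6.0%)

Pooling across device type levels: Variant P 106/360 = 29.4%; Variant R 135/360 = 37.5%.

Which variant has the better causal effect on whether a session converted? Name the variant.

Variant R

Within every device type level Variant P has the higher rate, yet pooled Variant R does — Simpson's reversal.
The distribution of device type is itself part of what the variant does — it is an intermediate outcome. Holding it fixed would remove that part of the effect; the total effect is the pooled difference.
Pooled: Variant P 29.4% vs Variant R 37.5%; Variant R is higher overall.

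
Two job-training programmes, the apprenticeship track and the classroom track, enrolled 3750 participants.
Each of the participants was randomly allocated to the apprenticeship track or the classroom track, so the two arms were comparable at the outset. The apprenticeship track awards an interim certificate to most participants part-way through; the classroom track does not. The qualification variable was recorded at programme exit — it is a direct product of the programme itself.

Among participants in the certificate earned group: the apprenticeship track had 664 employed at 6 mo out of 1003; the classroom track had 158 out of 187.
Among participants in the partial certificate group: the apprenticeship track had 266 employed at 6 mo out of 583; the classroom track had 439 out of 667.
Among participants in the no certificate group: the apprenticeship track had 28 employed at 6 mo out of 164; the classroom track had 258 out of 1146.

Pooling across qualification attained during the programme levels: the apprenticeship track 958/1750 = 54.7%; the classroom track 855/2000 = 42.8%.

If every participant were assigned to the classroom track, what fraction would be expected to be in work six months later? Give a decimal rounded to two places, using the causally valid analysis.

0.43

Within every qualification attained during the programme level the classroom track has the higher rate, yet pooled the apprenticeship track does — Simpson's reversal.
Stratifying would compare programmes among participants the programmes themselves sorted into qualification attained during the programme groups — a form of selection on an intermediate. The unconditioned pooled rates give the total causal effect.
So P(outcome | do(the classroom track)) is just the pooled rate for the classroom track: 855/2000 = 0.427.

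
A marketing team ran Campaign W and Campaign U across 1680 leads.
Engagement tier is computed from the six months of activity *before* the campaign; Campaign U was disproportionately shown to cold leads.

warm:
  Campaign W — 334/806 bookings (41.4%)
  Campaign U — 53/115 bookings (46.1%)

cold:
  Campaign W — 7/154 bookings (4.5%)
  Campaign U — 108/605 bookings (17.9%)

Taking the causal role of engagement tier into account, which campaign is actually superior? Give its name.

Campaign U is higher inside every engagement tier stratum but Campaign W is higher in aggregate. Whether to stratify depends on how engagement tier relates to the campaign.
Engagement tier differs across campaigns for reasons unrelated to any effect of the campaign itself, and it separately predicts the outcome — a classic confounder. We must compare within engagement tier levels.
Within each level — warm: 41.4% vs 46.1%; cold: 4.5% vs 17.9% — Campaign U is higher every time.

Campaign U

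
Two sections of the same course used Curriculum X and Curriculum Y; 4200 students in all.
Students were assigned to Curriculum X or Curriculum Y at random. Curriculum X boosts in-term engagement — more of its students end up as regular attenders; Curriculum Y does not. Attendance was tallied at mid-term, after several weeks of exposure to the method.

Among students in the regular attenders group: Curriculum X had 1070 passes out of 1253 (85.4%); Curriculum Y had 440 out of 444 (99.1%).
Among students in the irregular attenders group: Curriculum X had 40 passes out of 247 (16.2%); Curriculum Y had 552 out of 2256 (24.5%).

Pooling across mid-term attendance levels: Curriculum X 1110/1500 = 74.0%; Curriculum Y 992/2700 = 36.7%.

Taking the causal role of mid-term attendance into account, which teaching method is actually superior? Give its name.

Curriculum Y is higher inside every mid-term attendance stratum but Curriculum X is higher in aggregate. Whether to stratify depends on how mid-term attendance relates to the teaching method.
Mid-term attendance lies on the pathway teaching method → mid-term attendance → outcome, so adjusting for it blocks the indirect effect. For the total causal effect of teaching method, use the unadjusted pooled rates.
Pooled: Curriculum X 74.0% vs Curriculum Y 36.7%; Curriculum X is higher overall.

Curriculum X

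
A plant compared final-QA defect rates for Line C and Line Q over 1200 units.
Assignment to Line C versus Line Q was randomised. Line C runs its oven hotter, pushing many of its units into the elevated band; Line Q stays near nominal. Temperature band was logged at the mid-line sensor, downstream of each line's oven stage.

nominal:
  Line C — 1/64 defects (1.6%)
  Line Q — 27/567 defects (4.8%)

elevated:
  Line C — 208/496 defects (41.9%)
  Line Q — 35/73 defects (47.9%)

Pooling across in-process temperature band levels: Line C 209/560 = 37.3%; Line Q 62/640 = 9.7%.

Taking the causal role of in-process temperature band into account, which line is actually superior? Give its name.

Because the line influences in-process temperature band, in-process temperature band is a post-treatment mediator, not a confounder. Stratifying on it would bias the estimate; the causal effect is the crude pooled difference.
Pooled: Line C 37.3% vs Line Q 9.7%; Line Q is lower overall.

Line Q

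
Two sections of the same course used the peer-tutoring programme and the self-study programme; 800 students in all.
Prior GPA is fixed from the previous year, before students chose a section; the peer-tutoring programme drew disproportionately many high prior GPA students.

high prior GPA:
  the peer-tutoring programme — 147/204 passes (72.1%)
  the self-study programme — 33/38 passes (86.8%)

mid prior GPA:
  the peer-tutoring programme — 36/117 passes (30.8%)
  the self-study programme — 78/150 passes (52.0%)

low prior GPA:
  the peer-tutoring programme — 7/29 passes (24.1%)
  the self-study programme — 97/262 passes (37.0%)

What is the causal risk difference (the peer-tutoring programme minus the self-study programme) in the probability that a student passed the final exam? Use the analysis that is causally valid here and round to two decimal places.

Prior GPA band differs across teaching methods for reasons unrelated to any effect of the teaching method itself, and it separately predicts the outcome — a classic confounder. We must compare within prior GPA band levels.
Adjusting over the population distribution of prior GPA band: 0.302·(0.721−0.868) + 0.334·(0.308−0.520) + 0.364·(0.241−0.370) = -0.162.

-0.16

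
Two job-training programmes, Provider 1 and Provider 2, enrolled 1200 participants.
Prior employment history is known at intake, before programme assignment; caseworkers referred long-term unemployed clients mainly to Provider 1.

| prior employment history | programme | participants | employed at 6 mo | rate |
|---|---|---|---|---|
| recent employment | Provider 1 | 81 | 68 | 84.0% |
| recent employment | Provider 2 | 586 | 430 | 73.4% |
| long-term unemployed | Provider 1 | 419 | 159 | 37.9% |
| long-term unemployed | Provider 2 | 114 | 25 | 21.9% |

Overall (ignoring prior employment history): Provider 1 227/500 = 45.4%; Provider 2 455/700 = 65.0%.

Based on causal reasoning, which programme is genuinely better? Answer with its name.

Provider 1

Prior employment history differs across programmes for reasons unrelated to any effect of the programme itself, and it separately predicts the outcome — a classic confounder. We must compare within prior employment history levels.
Within each level — recent employment: 84.0% vs 73.4%; long-term unemployed: 37.9% vs 21.9% — Provider 1 is higher every time.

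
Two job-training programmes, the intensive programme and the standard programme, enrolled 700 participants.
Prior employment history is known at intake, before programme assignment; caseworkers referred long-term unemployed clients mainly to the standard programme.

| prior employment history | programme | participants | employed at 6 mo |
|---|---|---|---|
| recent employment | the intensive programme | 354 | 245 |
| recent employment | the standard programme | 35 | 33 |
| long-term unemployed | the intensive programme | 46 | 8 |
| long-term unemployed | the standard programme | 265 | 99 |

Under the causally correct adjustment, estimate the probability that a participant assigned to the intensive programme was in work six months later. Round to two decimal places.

the standard programme is higher inside every prior employment history stratum but the intensive programme is higher in aggregate. Whether to stratify depends on how prior employment history relates to the programme.
Nothing the programme does changes prior employment history; the imbalance is an allocation artefact. With prior employment history also predicting the outcome, the pooled figure is confounded, and the within-stratum comparison is the causal one.
Standardising the intensive programme to the population prior employment history mix: 0.556·245/354 + 0.444·8/46 = 0.462.

0.46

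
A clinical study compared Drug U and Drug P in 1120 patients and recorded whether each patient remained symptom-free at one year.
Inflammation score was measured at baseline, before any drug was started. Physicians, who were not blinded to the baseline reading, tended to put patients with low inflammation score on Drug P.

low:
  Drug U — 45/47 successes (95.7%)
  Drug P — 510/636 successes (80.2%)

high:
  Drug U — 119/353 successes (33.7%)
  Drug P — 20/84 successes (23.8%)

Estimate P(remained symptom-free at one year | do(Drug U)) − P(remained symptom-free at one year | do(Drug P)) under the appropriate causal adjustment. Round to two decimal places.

+0.13

Inflammation score is set before the drug has any effect — it is not caused by the drug — and it independently drives the outcome. That makes it a confounder, so the causal comparison is within inflammation score levels.
Adjusting over the population distribution of inflammation score: 0.610·(0.957−0.802) + 0.390·(0.337−0.238) = +0.133.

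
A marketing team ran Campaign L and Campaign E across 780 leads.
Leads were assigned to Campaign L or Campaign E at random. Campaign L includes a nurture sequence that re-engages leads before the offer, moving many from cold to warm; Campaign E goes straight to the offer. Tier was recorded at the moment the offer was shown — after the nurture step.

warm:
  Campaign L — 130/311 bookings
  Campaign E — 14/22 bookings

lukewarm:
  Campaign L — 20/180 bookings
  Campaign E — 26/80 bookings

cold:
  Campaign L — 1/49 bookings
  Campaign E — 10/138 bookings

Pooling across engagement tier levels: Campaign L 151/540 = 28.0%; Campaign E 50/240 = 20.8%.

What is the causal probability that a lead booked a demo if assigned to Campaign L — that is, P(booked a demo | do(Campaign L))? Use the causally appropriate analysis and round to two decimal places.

Within every engagement tier level Campaign E has the higher rate, yet pooled Campaign L does — Simpson's reversal.
Engagement tier is recorded after the campaign and is itself shifted by it — it sits on the causal path from campaign to outcome. Conditioning on a mediator would strip out part of the effect we want; the pooled comparison gives the total causal effect.
So P(outcome | do(Campaign L)) is just the pooled rate for Campaign L: 151/540 = 0.280.

0.28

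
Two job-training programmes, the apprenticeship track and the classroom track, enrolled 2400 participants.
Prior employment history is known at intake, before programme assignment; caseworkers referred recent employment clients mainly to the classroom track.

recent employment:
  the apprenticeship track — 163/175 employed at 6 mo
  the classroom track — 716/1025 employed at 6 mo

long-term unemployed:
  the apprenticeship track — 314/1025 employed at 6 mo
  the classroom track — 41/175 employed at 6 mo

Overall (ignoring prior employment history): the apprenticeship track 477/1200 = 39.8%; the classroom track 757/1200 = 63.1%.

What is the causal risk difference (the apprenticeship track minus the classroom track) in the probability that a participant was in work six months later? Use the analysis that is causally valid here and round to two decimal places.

+0.15

The stratified and pooled comparisons disagree (the apprenticeship track wins within each prior employment history; the classroom track wins overall), so the answer turns on the causal role of prior employment history.
Here prior employment history is a common cause — it drives both which programme a case falls under and the outcome. The crude comparison mixes populations; the stratum-specific rates are the causally relevant ones.
Adjusting over the population distribution of prior employment history: 0.500·(0.931−0.699) + 0.500·(0.306−0.234) = +0.152.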